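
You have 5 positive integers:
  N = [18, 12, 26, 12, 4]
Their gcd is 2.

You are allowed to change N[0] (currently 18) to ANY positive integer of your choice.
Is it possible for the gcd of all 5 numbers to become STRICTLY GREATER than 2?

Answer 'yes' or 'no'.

Current gcd = 2
gcd of all OTHER numbers (without N[0]=18): gcd([12, 26, 12, 4]) = 2
The new gcd after any change is gcd(2, new_value).
This can be at most 2.
Since 2 = old gcd 2, the gcd can only stay the same or decrease.

Answer: no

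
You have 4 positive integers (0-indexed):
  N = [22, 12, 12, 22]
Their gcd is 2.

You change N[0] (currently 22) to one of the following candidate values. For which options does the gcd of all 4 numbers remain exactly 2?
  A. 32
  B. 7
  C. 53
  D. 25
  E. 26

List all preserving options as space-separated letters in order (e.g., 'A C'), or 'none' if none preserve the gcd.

Answer: A E

Derivation:
Old gcd = 2; gcd of others (without N[0]) = 2
New gcd for candidate v: gcd(2, v). Preserves old gcd iff gcd(2, v) = 2.
  Option A: v=32, gcd(2,32)=2 -> preserves
  Option B: v=7, gcd(2,7)=1 -> changes
  Option C: v=53, gcd(2,53)=1 -> changes
  Option D: v=25, gcd(2,25)=1 -> changes
  Option E: v=26, gcd(2,26)=2 -> preserves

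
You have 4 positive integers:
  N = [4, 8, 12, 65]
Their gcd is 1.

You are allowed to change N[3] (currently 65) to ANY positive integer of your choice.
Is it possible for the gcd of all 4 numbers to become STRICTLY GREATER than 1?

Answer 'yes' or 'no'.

Current gcd = 1
gcd of all OTHER numbers (without N[3]=65): gcd([4, 8, 12]) = 4
The new gcd after any change is gcd(4, new_value).
This can be at most 4.
Since 4 > old gcd 1, the gcd CAN increase (e.g., set N[3] = 4).

Answer: yes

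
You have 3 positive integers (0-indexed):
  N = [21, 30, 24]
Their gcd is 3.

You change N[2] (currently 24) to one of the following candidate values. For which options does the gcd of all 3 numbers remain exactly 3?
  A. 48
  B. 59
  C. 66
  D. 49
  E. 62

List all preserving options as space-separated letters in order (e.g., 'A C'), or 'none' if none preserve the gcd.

Old gcd = 3; gcd of others (without N[2]) = 3
New gcd for candidate v: gcd(3, v). Preserves old gcd iff gcd(3, v) = 3.
  Option A: v=48, gcd(3,48)=3 -> preserves
  Option B: v=59, gcd(3,59)=1 -> changes
  Option C: v=66, gcd(3,66)=3 -> preserves
  Option D: v=49, gcd(3,49)=1 -> changes
  Option E: v=62, gcd(3,62)=1 -> changes

Answer: A C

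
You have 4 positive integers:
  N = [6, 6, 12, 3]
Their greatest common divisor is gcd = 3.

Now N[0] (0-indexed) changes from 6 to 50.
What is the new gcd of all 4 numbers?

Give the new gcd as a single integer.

Answer: 1

Derivation:
Numbers: [6, 6, 12, 3], gcd = 3
Change: index 0, 6 -> 50
gcd of the OTHER numbers (without index 0): gcd([6, 12, 3]) = 3
New gcd = gcd(g_others, new_val) = gcd(3, 50) = 1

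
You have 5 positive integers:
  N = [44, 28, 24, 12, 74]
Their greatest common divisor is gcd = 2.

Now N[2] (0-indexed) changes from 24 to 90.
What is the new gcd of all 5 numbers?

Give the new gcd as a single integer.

Answer: 2

Derivation:
Numbers: [44, 28, 24, 12, 74], gcd = 2
Change: index 2, 24 -> 90
gcd of the OTHER numbers (without index 2): gcd([44, 28, 12, 74]) = 2
New gcd = gcd(g_others, new_val) = gcd(2, 90) = 2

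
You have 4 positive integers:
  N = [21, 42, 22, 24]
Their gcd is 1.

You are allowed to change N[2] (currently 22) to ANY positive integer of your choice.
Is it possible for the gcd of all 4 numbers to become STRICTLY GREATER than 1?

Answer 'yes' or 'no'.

Current gcd = 1
gcd of all OTHER numbers (without N[2]=22): gcd([21, 42, 24]) = 3
The new gcd after any change is gcd(3, new_value).
This can be at most 3.
Since 3 > old gcd 1, the gcd CAN increase (e.g., set N[2] = 3).

Answer: yes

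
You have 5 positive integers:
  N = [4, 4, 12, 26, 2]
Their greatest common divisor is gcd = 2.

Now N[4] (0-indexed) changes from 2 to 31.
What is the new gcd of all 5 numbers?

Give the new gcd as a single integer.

Answer: 1

Derivation:
Numbers: [4, 4, 12, 26, 2], gcd = 2
Change: index 4, 2 -> 31
gcd of the OTHER numbers (without index 4): gcd([4, 4, 12, 26]) = 2
New gcd = gcd(g_others, new_val) = gcd(2, 31) = 1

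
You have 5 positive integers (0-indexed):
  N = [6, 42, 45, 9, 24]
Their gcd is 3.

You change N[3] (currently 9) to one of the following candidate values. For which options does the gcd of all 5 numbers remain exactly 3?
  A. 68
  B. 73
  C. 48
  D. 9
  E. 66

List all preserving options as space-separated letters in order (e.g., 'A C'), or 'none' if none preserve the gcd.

Old gcd = 3; gcd of others (without N[3]) = 3
New gcd for candidate v: gcd(3, v). Preserves old gcd iff gcd(3, v) = 3.
  Option A: v=68, gcd(3,68)=1 -> changes
  Option B: v=73, gcd(3,73)=1 -> changes
  Option C: v=48, gcd(3,48)=3 -> preserves
  Option D: v=9, gcd(3,9)=3 -> preserves
  Option E: v=66, gcd(3,66)=3 -> preserves

Answer: C D E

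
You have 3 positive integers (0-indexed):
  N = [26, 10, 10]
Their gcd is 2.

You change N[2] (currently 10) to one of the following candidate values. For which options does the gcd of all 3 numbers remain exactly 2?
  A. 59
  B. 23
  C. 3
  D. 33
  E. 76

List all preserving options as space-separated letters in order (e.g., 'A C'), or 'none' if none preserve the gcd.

Old gcd = 2; gcd of others (without N[2]) = 2
New gcd for candidate v: gcd(2, v). Preserves old gcd iff gcd(2, v) = 2.
  Option A: v=59, gcd(2,59)=1 -> changes
  Option B: v=23, gcd(2,23)=1 -> changes
  Option C: v=3, gcd(2,3)=1 -> changes
  Option D: v=33, gcd(2,33)=1 -> changes
  Option E: v=76, gcd(2,76)=2 -> preserves

Answer: E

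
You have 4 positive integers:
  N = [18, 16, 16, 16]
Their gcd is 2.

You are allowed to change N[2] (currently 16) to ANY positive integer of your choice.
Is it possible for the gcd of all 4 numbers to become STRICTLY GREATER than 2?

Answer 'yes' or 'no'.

Current gcd = 2
gcd of all OTHER numbers (without N[2]=16): gcd([18, 16, 16]) = 2
The new gcd after any change is gcd(2, new_value).
This can be at most 2.
Since 2 = old gcd 2, the gcd can only stay the same or decrease.

Answer: no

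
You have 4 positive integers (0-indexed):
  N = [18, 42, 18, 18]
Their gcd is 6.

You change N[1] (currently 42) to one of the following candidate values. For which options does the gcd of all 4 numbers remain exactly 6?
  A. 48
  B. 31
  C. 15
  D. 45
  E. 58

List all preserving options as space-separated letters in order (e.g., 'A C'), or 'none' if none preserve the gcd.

Old gcd = 6; gcd of others (without N[1]) = 18
New gcd for candidate v: gcd(18, v). Preserves old gcd iff gcd(18, v) = 6.
  Option A: v=48, gcd(18,48)=6 -> preserves
  Option B: v=31, gcd(18,31)=1 -> changes
  Option C: v=15, gcd(18,15)=3 -> changes
  Option D: v=45, gcd(18,45)=9 -> changes
  Option E: v=58, gcd(18,58)=2 -> changes

Answer: A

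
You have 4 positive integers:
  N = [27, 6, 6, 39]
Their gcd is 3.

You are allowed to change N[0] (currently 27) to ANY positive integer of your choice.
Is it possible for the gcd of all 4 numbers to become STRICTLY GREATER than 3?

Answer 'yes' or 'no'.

Current gcd = 3
gcd of all OTHER numbers (without N[0]=27): gcd([6, 6, 39]) = 3
The new gcd after any change is gcd(3, new_value).
This can be at most 3.
Since 3 = old gcd 3, the gcd can only stay the same or decrease.

Answer: no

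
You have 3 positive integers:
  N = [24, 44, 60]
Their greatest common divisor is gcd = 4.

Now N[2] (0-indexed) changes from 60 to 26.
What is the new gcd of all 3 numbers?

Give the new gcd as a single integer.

Numbers: [24, 44, 60], gcd = 4
Change: index 2, 60 -> 26
gcd of the OTHER numbers (without index 2): gcd([24, 44]) = 4
New gcd = gcd(g_others, new_val) = gcd(4, 26) = 2

Answer: 2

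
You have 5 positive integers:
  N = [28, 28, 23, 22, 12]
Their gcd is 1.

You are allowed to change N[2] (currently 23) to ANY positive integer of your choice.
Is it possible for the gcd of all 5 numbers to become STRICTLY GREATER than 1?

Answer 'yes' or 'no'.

Current gcd = 1
gcd of all OTHER numbers (without N[2]=23): gcd([28, 28, 22, 12]) = 2
The new gcd after any change is gcd(2, new_value).
This can be at most 2.
Since 2 > old gcd 1, the gcd CAN increase (e.g., set N[2] = 2).

Answer: yes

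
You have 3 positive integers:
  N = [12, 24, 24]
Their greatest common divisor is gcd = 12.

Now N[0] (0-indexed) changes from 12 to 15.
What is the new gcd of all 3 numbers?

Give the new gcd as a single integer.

Answer: 3

Derivation:
Numbers: [12, 24, 24], gcd = 12
Change: index 0, 12 -> 15
gcd of the OTHER numbers (without index 0): gcd([24, 24]) = 24
New gcd = gcd(g_others, new_val) = gcd(24, 15) = 3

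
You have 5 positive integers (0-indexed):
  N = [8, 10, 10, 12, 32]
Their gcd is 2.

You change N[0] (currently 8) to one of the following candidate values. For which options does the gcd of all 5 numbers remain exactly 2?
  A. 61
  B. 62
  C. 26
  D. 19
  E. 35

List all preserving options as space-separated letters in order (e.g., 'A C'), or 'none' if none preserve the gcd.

Answer: B C

Derivation:
Old gcd = 2; gcd of others (without N[0]) = 2
New gcd for candidate v: gcd(2, v). Preserves old gcd iff gcd(2, v) = 2.
  Option A: v=61, gcd(2,61)=1 -> changes
  Option B: v=62, gcd(2,62)=2 -> preserves
  Option C: v=26, gcd(2,26)=2 -> preserves
  Option D: v=19, gcd(2,19)=1 -> changes
  Option E: v=35, gcd(2,35)=1 -> changes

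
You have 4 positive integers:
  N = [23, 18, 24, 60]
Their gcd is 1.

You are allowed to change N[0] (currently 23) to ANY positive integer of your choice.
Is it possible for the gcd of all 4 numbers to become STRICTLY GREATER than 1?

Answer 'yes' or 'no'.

Current gcd = 1
gcd of all OTHER numbers (without N[0]=23): gcd([18, 24, 60]) = 6
The new gcd after any change is gcd(6, new_value).
This can be at most 6.
Since 6 > old gcd 1, the gcd CAN increase (e.g., set N[0] = 6).

Answer: yes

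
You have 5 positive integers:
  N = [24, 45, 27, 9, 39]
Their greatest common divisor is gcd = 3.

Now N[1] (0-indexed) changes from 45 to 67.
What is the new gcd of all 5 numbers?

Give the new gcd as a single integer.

Answer: 1

Derivation:
Numbers: [24, 45, 27, 9, 39], gcd = 3
Change: index 1, 45 -> 67
gcd of the OTHER numbers (without index 1): gcd([24, 27, 9, 39]) = 3
New gcd = gcd(g_others, new_val) = gcd(3, 67) = 1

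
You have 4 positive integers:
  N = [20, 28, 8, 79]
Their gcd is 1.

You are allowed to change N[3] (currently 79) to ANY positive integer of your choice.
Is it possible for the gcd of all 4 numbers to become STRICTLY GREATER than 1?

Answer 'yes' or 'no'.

Current gcd = 1
gcd of all OTHER numbers (without N[3]=79): gcd([20, 28, 8]) = 4
The new gcd after any change is gcd(4, new_value).
This can be at most 4.
Since 4 > old gcd 1, the gcd CAN increase (e.g., set N[3] = 4).

Answer: yes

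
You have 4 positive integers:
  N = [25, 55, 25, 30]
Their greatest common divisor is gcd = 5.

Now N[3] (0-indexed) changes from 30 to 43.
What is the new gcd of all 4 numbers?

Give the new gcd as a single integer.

Answer: 1

Derivation:
Numbers: [25, 55, 25, 30], gcd = 5
Change: index 3, 30 -> 43
gcd of the OTHER numbers (without index 3): gcd([25, 55, 25]) = 5
New gcd = gcd(g_others, new_val) = gcd(5, 43) = 1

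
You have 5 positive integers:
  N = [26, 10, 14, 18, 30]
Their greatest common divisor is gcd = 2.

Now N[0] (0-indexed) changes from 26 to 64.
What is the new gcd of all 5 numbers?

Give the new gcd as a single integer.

Numbers: [26, 10, 14, 18, 30], gcd = 2
Change: index 0, 26 -> 64
gcd of the OTHER numbers (without index 0): gcd([10, 14, 18, 30]) = 2
New gcd = gcd(g_others, new_val) = gcd(2, 64) = 2

Answer: 2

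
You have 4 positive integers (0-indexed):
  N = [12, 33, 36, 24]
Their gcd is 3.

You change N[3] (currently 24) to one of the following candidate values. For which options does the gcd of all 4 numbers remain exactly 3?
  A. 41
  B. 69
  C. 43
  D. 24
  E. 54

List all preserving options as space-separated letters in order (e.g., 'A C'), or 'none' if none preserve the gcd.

Old gcd = 3; gcd of others (without N[3]) = 3
New gcd for candidate v: gcd(3, v). Preserves old gcd iff gcd(3, v) = 3.
  Option A: v=41, gcd(3,41)=1 -> changes
  Option B: v=69, gcd(3,69)=3 -> preserves
  Option C: v=43, gcd(3,43)=1 -> changes
  Option D: v=24, gcd(3,24)=3 -> preserves
  Option E: v=54, gcd(3,54)=3 -> preserves

Answer: B D E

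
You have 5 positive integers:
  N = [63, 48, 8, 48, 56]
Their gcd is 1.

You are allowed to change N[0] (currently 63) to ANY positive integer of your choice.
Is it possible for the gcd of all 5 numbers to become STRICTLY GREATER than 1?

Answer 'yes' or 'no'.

Answer: yes

Derivation:
Current gcd = 1
gcd of all OTHER numbers (without N[0]=63): gcd([48, 8, 48, 56]) = 8
The new gcd after any change is gcd(8, new_value).
This can be at most 8.
Since 8 > old gcd 1, the gcd CAN increase (e.g., set N[0] = 8).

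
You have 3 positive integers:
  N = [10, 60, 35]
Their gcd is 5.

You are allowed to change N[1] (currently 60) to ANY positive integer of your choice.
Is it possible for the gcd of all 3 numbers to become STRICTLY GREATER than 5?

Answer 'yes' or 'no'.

Answer: no

Derivation:
Current gcd = 5
gcd of all OTHER numbers (without N[1]=60): gcd([10, 35]) = 5
The new gcd after any change is gcd(5, new_value).
This can be at most 5.
Since 5 = old gcd 5, the gcd can only stay the same or decrease.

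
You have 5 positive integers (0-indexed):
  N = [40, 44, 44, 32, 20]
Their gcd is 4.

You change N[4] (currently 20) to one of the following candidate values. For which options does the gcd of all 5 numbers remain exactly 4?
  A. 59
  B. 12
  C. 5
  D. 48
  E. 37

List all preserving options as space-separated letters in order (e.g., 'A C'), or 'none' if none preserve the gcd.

Old gcd = 4; gcd of others (without N[4]) = 4
New gcd for candidate v: gcd(4, v). Preserves old gcd iff gcd(4, v) = 4.
  Option A: v=59, gcd(4,59)=1 -> changes
  Option B: v=12, gcd(4,12)=4 -> preserves
  Option C: v=5, gcd(4,5)=1 -> changes
  Option D: v=48, gcd(4,48)=4 -> preserves
  Option E: v=37, gcd(4,37)=1 -> changes

Answer: B D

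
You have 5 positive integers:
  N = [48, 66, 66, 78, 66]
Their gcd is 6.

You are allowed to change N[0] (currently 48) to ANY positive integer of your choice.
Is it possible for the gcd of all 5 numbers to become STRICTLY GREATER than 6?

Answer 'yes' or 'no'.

Current gcd = 6
gcd of all OTHER numbers (without N[0]=48): gcd([66, 66, 78, 66]) = 6
The new gcd after any change is gcd(6, new_value).
This can be at most 6.
Since 6 = old gcd 6, the gcd can only stay the same or decrease.

Answer: no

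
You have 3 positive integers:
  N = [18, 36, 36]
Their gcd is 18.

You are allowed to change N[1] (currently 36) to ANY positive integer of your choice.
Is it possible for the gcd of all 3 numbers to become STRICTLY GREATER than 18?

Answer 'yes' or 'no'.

Current gcd = 18
gcd of all OTHER numbers (without N[1]=36): gcd([18, 36]) = 18
The new gcd after any change is gcd(18, new_value).
This can be at most 18.
Since 18 = old gcd 18, the gcd can only stay the same or decrease.

Answer: no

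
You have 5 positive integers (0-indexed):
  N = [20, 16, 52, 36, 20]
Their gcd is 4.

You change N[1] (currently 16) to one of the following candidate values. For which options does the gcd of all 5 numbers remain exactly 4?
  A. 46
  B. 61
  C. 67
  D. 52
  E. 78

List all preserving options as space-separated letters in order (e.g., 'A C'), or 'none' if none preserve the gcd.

Old gcd = 4; gcd of others (without N[1]) = 4
New gcd for candidate v: gcd(4, v). Preserves old gcd iff gcd(4, v) = 4.
  Option A: v=46, gcd(4,46)=2 -> changes
  Option B: v=61, gcd(4,61)=1 -> changes
  Option C: v=67, gcd(4,67)=1 -> changes
  Option D: v=52, gcd(4,52)=4 -> preserves
  Option E: v=78, gcd(4,78)=2 -> changes

Answer: D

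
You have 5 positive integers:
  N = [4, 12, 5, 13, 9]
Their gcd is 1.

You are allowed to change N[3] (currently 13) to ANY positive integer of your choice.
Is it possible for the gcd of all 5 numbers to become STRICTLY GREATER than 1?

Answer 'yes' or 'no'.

Answer: no

Derivation:
Current gcd = 1
gcd of all OTHER numbers (without N[3]=13): gcd([4, 12, 5, 9]) = 1
The new gcd after any change is gcd(1, new_value).
This can be at most 1.
Since 1 = old gcd 1, the gcd can only stay the same or decrease.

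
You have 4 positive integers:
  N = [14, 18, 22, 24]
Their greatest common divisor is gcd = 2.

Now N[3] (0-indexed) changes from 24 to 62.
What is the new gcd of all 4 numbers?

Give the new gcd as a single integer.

Numbers: [14, 18, 22, 24], gcd = 2
Change: index 3, 24 -> 62
gcd of the OTHER numbers (without index 3): gcd([14, 18, 22]) = 2
New gcd = gcd(g_others, new_val) = gcd(2, 62) = 2

Answer: 2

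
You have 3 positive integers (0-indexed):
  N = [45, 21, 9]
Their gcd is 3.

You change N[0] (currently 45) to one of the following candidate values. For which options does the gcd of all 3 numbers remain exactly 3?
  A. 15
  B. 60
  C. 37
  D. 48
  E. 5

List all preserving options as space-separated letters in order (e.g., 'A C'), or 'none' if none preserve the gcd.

Answer: A B D

Derivation:
Old gcd = 3; gcd of others (without N[0]) = 3
New gcd for candidate v: gcd(3, v). Preserves old gcd iff gcd(3, v) = 3.
  Option A: v=15, gcd(3,15)=3 -> preserves
  Option B: v=60, gcd(3,60)=3 -> preserves
  Option C: v=37, gcd(3,37)=1 -> changes
  Option D: v=48, gcd(3,48)=3 -> preserves
  Option E: v=5, gcd(3,5)=1 -> changes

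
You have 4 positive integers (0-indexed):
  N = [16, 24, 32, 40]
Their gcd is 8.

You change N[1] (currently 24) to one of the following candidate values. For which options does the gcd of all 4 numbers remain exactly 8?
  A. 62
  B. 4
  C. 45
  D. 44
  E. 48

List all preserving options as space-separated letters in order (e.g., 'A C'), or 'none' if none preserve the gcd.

Answer: E

Derivation:
Old gcd = 8; gcd of others (without N[1]) = 8
New gcd for candidate v: gcd(8, v). Preserves old gcd iff gcd(8, v) = 8.
  Option A: v=62, gcd(8,62)=2 -> changes
  Option B: v=4, gcd(8,4)=4 -> changes
  Option C: v=45, gcd(8,45)=1 -> changes
  Option D: v=44, gcd(8,44)=4 -> changes
  Option E: v=48, gcd(8,48)=8 -> preserves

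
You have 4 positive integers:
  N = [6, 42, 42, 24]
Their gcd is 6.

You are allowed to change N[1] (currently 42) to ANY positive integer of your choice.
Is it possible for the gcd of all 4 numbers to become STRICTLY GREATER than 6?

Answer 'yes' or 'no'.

Current gcd = 6
gcd of all OTHER numbers (without N[1]=42): gcd([6, 42, 24]) = 6
The new gcd after any change is gcd(6, new_value).
This can be at most 6.
Since 6 = old gcd 6, the gcd can only stay the same or decrease.

Answer: no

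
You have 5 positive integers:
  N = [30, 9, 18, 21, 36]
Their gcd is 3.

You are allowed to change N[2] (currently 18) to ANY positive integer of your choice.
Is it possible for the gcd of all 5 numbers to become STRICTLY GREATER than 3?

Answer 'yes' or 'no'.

Current gcd = 3
gcd of all OTHER numbers (without N[2]=18): gcd([30, 9, 21, 36]) = 3
The new gcd after any change is gcd(3, new_value).
This can be at most 3.
Since 3 = old gcd 3, the gcd can only stay the same or decrease.

Answer: no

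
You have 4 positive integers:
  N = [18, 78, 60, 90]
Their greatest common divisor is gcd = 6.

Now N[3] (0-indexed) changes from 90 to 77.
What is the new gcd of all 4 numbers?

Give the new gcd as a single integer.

Numbers: [18, 78, 60, 90], gcd = 6
Change: index 3, 90 -> 77
gcd of the OTHER numbers (without index 3): gcd([18, 78, 60]) = 6
New gcd = gcd(g_others, new_val) = gcd(6, 77) = 1

Answer: 1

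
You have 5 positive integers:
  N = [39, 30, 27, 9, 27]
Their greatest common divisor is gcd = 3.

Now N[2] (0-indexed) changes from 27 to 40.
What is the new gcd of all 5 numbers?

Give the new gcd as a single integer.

Numbers: [39, 30, 27, 9, 27], gcd = 3
Change: index 2, 27 -> 40
gcd of the OTHER numbers (without index 2): gcd([39, 30, 9, 27]) = 3
New gcd = gcd(g_others, new_val) = gcd(3, 40) = 1

Answer: 1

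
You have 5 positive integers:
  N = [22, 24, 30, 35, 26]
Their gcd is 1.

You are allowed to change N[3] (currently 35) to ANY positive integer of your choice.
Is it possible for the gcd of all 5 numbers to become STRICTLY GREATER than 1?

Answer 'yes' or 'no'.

Current gcd = 1
gcd of all OTHER numbers (without N[3]=35): gcd([22, 24, 30, 26]) = 2
The new gcd after any change is gcd(2, new_value).
This can be at most 2.
Since 2 > old gcd 1, the gcd CAN increase (e.g., set N[3] = 2).

Answer: yes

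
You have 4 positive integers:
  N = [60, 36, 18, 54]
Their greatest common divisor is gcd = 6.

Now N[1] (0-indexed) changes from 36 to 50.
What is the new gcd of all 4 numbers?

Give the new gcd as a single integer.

Numbers: [60, 36, 18, 54], gcd = 6
Change: index 1, 36 -> 50
gcd of the OTHER numbers (without index 1): gcd([60, 18, 54]) = 6
New gcd = gcd(g_others, new_val) = gcd(6, 50) = 2

Answer: 2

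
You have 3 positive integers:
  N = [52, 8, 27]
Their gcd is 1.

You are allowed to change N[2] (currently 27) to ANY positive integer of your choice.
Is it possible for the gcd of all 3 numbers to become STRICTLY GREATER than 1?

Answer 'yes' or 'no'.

Answer: yes

Derivation:
Current gcd = 1
gcd of all OTHER numbers (without N[2]=27): gcd([52, 8]) = 4
The new gcd after any change is gcd(4, new_value).
This can be at most 4.
Since 4 > old gcd 1, the gcd CAN increase (e.g., set N[2] = 4).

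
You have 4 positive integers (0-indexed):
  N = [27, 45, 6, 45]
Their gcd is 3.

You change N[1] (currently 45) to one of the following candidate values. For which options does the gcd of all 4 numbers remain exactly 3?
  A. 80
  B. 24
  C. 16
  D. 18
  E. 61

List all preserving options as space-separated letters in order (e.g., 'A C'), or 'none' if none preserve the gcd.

Answer: B D

Derivation:
Old gcd = 3; gcd of others (without N[1]) = 3
New gcd for candidate v: gcd(3, v). Preserves old gcd iff gcd(3, v) = 3.
  Option A: v=80, gcd(3,80)=1 -> changes
  Option B: v=24, gcd(3,24)=3 -> preserves
  Option C: v=16, gcd(3,16)=1 -> changes
  Option D: v=18, gcd(3,18)=3 -> preserves
  Option E: v=61, gcd(3,61)=1 -> changes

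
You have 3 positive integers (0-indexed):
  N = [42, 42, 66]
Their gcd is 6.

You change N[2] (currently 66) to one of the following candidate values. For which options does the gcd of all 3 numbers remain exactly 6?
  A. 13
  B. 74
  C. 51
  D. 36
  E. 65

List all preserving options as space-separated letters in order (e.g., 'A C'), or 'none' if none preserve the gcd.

Old gcd = 6; gcd of others (without N[2]) = 42
New gcd for candidate v: gcd(42, v). Preserves old gcd iff gcd(42, v) = 6.
  Option A: v=13, gcd(42,13)=1 -> changes
  Option B: v=74, gcd(42,74)=2 -> changes
  Option C: v=51, gcd(42,51)=3 -> changes
  Option D: v=36, gcd(42,36)=6 -> preserves
  Option E: v=65, gcd(42,65)=1 -> changes

Answer: D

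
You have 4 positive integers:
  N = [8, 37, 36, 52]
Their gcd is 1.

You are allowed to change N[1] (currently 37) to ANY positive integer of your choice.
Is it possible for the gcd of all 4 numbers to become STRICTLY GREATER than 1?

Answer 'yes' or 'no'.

Answer: yes

Derivation:
Current gcd = 1
gcd of all OTHER numbers (without N[1]=37): gcd([8, 36, 52]) = 4
The new gcd after any change is gcd(4, new_value).
This can be at most 4.
Since 4 > old gcd 1, the gcd CAN increase (e.g., set N[1] = 4).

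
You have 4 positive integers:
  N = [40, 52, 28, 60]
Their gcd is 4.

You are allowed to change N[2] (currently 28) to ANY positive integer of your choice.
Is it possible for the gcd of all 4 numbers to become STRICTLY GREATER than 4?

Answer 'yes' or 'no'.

Current gcd = 4
gcd of all OTHER numbers (without N[2]=28): gcd([40, 52, 60]) = 4
The new gcd after any change is gcd(4, new_value).
This can be at most 4.
Since 4 = old gcd 4, the gcd can only stay the same or decrease.

Answer: no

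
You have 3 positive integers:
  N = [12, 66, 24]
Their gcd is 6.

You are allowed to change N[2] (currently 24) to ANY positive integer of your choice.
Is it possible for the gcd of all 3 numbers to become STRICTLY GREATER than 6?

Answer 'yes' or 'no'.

Answer: no

Derivation:
Current gcd = 6
gcd of all OTHER numbers (without N[2]=24): gcd([12, 66]) = 6
The new gcd after any change is gcd(6, new_value).
This can be at most 6.
Since 6 = old gcd 6, the gcd can only stay the same or decrease.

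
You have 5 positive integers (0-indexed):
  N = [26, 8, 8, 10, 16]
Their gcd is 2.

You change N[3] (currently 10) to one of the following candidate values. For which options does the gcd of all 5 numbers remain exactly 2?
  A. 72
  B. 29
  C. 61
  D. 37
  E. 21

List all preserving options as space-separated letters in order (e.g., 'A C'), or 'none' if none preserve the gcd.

Answer: A

Derivation:
Old gcd = 2; gcd of others (without N[3]) = 2
New gcd for candidate v: gcd(2, v). Preserves old gcd iff gcd(2, v) = 2.
  Option A: v=72, gcd(2,72)=2 -> preserves
  Option B: v=29, gcd(2,29)=1 -> changes
  Option C: v=61, gcd(2,61)=1 -> changes
  Option D: v=37, gcd(2,37)=1 -> changes
  Option E: v=21, gcd(2,21)=1 -> changes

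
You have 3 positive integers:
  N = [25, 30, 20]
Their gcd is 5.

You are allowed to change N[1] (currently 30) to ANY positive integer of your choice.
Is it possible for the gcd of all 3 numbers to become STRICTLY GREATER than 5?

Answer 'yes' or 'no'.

Current gcd = 5
gcd of all OTHER numbers (without N[1]=30): gcd([25, 20]) = 5
The new gcd after any change is gcd(5, new_value).
This can be at most 5.
Since 5 = old gcd 5, the gcd can only stay the same or decrease.

Answer: no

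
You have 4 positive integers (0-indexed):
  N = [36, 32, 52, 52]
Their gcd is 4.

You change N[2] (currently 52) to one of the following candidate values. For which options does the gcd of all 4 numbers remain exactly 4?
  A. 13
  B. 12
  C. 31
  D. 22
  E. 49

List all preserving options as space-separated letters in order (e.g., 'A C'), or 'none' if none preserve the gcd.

Answer: B

Derivation:
Old gcd = 4; gcd of others (without N[2]) = 4
New gcd for candidate v: gcd(4, v). Preserves old gcd iff gcd(4, v) = 4.
  Option A: v=13, gcd(4,13)=1 -> changes
  Option B: v=12, gcd(4,12)=4 -> preserves
  Option C: v=31, gcd(4,31)=1 -> changes
  Option D: v=22, gcd(4,22)=2 -> changes
  Option E: v=49, gcd(4,49)=1 -> changes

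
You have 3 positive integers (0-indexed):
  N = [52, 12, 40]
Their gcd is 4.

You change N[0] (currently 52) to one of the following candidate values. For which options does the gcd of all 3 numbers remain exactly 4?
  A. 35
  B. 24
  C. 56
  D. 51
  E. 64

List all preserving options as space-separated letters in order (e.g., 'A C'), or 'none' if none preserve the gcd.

Old gcd = 4; gcd of others (without N[0]) = 4
New gcd for candidate v: gcd(4, v). Preserves old gcd iff gcd(4, v) = 4.
  Option A: v=35, gcd(4,35)=1 -> changes
  Option B: v=24, gcd(4,24)=4 -> preserves
  Option C: v=56, gcd(4,56)=4 -> preserves
  Option D: v=51, gcd(4,51)=1 -> changes
  Option E: v=64, gcd(4,64)=4 -> preserves

Answer: B C E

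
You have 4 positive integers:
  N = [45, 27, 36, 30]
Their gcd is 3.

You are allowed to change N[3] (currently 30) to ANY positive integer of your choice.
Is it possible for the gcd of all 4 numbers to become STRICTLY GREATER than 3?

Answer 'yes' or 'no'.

Current gcd = 3
gcd of all OTHER numbers (without N[3]=30): gcd([45, 27, 36]) = 9
The new gcd after any change is gcd(9, new_value).
This can be at most 9.
Since 9 > old gcd 3, the gcd CAN increase (e.g., set N[3] = 9).

Answer: yes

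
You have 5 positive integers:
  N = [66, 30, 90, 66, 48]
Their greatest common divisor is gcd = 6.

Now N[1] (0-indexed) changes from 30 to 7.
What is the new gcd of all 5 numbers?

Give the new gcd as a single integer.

Numbers: [66, 30, 90, 66, 48], gcd = 6
Change: index 1, 30 -> 7
gcd of the OTHER numbers (without index 1): gcd([66, 90, 66, 48]) = 6
New gcd = gcd(g_others, new_val) = gcd(6, 7) = 1

Answer: 1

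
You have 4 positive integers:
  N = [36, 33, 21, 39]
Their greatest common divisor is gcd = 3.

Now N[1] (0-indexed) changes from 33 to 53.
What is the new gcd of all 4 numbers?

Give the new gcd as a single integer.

Answer: 1

Derivation:
Numbers: [36, 33, 21, 39], gcd = 3
Change: index 1, 33 -> 53
gcd of the OTHER numbers (without index 1): gcd([36, 21, 39]) = 3
New gcd = gcd(g_others, new_val) = gcd(3, 53) = 1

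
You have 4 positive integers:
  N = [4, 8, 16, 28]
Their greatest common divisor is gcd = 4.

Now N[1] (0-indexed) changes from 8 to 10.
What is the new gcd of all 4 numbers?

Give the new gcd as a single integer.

Answer: 2

Derivation:
Numbers: [4, 8, 16, 28], gcd = 4
Change: index 1, 8 -> 10
gcd of the OTHER numbers (without index 1): gcd([4, 16, 28]) = 4
New gcd = gcd(g_others, new_val) = gcd(4, 10) = 2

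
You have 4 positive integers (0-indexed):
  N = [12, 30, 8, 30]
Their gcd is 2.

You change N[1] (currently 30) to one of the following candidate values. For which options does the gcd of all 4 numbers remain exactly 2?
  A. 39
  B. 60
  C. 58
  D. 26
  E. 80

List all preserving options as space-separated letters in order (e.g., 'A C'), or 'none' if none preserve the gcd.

Old gcd = 2; gcd of others (without N[1]) = 2
New gcd for candidate v: gcd(2, v). Preserves old gcd iff gcd(2, v) = 2.
  Option A: v=39, gcd(2,39)=1 -> changes
  Option B: v=60, gcd(2,60)=2 -> preserves
  Option C: v=58, gcd(2,58)=2 -> preserves
  Option D: v=26, gcd(2,26)=2 -> preserves
  Option E: v=80, gcd(2,80)=2 -> preserves

Answer: B C D E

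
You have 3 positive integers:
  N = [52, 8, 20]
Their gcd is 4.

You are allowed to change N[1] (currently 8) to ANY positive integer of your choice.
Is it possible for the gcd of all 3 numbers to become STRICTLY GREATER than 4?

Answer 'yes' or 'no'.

Current gcd = 4
gcd of all OTHER numbers (without N[1]=8): gcd([52, 20]) = 4
The new gcd after any change is gcd(4, new_value).
This can be at most 4.
Since 4 = old gcd 4, the gcd can only stay the same or decrease.

Answer: no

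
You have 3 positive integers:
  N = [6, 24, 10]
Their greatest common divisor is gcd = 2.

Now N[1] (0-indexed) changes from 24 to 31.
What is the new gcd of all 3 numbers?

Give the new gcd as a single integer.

Numbers: [6, 24, 10], gcd = 2
Change: index 1, 24 -> 31
gcd of the OTHER numbers (without index 1): gcd([6, 10]) = 2
New gcd = gcd(g_others, new_val) = gcd(2, 31) = 1

Answer: 1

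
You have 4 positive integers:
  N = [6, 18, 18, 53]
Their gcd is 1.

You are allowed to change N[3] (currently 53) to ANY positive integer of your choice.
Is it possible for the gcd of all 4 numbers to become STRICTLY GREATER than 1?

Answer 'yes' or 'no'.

Answer: yes

Derivation:
Current gcd = 1
gcd of all OTHER numbers (without N[3]=53): gcd([6, 18, 18]) = 6
The new gcd after any change is gcd(6, new_value).
This can be at most 6.
Since 6 > old gcd 1, the gcd CAN increase (e.g., set N[3] = 6).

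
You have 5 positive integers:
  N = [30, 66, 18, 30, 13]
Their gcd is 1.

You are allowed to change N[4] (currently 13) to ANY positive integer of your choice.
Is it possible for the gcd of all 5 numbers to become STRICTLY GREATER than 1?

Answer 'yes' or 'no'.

Current gcd = 1
gcd of all OTHER numbers (without N[4]=13): gcd([30, 66, 18, 30]) = 6
The new gcd after any change is gcd(6, new_value).
This can be at most 6.
Since 6 > old gcd 1, the gcd CAN increase (e.g., set N[4] = 6).

Answer: yes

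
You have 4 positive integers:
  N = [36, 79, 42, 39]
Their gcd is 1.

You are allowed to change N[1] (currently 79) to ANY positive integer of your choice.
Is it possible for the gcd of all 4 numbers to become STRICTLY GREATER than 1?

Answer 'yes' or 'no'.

Answer: yes

Derivation:
Current gcd = 1
gcd of all OTHER numbers (without N[1]=79): gcd([36, 42, 39]) = 3
The new gcd after any change is gcd(3, new_value).
This can be at most 3.
Since 3 > old gcd 1, the gcd CAN increase (e.g., set N[1] = 3).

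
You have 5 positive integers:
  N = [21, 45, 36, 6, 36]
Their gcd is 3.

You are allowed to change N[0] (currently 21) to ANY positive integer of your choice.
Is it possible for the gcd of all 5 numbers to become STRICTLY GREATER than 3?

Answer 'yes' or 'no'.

Current gcd = 3
gcd of all OTHER numbers (without N[0]=21): gcd([45, 36, 6, 36]) = 3
The new gcd after any change is gcd(3, new_value).
This can be at most 3.
Since 3 = old gcd 3, the gcd can only stay the same or decrease.

Answer: no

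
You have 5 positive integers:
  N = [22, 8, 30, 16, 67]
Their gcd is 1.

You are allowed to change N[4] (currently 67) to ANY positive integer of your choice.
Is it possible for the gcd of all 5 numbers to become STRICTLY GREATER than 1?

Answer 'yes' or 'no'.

Current gcd = 1
gcd of all OTHER numbers (without N[4]=67): gcd([22, 8, 30, 16]) = 2
The new gcd after any change is gcd(2, new_value).
This can be at most 2.
Since 2 > old gcd 1, the gcd CAN increase (e.g., set N[4] = 2).

Answer: yes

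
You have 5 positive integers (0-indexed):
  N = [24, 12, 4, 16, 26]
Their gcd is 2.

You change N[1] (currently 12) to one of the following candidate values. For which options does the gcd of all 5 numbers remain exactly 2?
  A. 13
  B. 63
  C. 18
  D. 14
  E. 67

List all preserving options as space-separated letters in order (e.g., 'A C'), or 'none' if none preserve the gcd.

Answer: C D

Derivation:
Old gcd = 2; gcd of others (without N[1]) = 2
New gcd for candidate v: gcd(2, v). Preserves old gcd iff gcd(2, v) = 2.
  Option A: v=13, gcd(2,13)=1 -> changes
  Option B: v=63, gcd(2,63)=1 -> changes
  Option C: v=18, gcd(2,18)=2 -> preserves
  Option D: v=14, gcd(2,14)=2 -> preserves
  Option E: v=67, gcd(2,67)=1 -> changes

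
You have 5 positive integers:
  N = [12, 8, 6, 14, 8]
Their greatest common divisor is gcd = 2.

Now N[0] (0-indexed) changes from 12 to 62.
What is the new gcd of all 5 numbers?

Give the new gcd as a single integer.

Numbers: [12, 8, 6, 14, 8], gcd = 2
Change: index 0, 12 -> 62
gcd of the OTHER numbers (without index 0): gcd([8, 6, 14, 8]) = 2
New gcd = gcd(g_others, new_val) = gcd(2, 62) = 2

Answer: 2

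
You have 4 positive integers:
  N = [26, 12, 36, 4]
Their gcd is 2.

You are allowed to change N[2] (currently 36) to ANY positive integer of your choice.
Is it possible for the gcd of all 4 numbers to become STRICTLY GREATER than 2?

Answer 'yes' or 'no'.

Answer: no

Derivation:
Current gcd = 2
gcd of all OTHER numbers (without N[2]=36): gcd([26, 12, 4]) = 2
The new gcd after any change is gcd(2, new_value).
This can be at most 2.
Since 2 = old gcd 2, the gcd can only stay the same or decrease.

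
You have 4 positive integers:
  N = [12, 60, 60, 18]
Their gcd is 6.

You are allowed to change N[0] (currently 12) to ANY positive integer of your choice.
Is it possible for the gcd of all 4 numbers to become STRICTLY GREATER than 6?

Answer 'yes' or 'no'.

Current gcd = 6
gcd of all OTHER numbers (without N[0]=12): gcd([60, 60, 18]) = 6
The new gcd after any change is gcd(6, new_value).
This can be at most 6.
Since 6 = old gcd 6, the gcd can only stay the same or decrease.

Answer: no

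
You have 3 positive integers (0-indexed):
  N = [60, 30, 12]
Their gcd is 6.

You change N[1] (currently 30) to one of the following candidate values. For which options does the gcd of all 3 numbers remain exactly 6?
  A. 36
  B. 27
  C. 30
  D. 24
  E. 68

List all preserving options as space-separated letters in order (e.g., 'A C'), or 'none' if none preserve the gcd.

Old gcd = 6; gcd of others (without N[1]) = 12
New gcd for candidate v: gcd(12, v). Preserves old gcd iff gcd(12, v) = 6.
  Option A: v=36, gcd(12,36)=12 -> changes
  Option B: v=27, gcd(12,27)=3 -> changes
  Option C: v=30, gcd(12,30)=6 -> preserves
  Option D: v=24, gcd(12,24)=12 -> changes
  Option E: v=68, gcd(12,68)=4 -> changes

Answer: C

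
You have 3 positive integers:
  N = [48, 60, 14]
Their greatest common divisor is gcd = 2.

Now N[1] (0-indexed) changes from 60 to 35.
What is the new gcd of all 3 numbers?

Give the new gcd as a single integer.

Numbers: [48, 60, 14], gcd = 2
Change: index 1, 60 -> 35
gcd of the OTHER numbers (without index 1): gcd([48, 14]) = 2
New gcd = gcd(g_others, new_val) = gcd(2, 35) = 1

Answer: 1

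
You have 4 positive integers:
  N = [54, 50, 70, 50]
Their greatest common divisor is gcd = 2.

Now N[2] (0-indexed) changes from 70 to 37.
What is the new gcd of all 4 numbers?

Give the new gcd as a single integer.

Numbers: [54, 50, 70, 50], gcd = 2
Change: index 2, 70 -> 37
gcd of the OTHER numbers (without index 2): gcd([54, 50, 50]) = 2
New gcd = gcd(g_others, new_val) = gcd(2, 37) = 1

Answer: 1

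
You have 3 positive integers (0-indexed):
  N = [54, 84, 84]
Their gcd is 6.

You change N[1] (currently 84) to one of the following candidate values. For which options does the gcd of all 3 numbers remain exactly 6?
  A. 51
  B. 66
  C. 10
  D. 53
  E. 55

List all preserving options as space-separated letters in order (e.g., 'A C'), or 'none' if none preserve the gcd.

Old gcd = 6; gcd of others (without N[1]) = 6
New gcd for candidate v: gcd(6, v). Preserves old gcd iff gcd(6, v) = 6.
  Option A: v=51, gcd(6,51)=3 -> changes
  Option B: v=66, gcd(6,66)=6 -> preserves
  Option C: v=10, gcd(6,10)=2 -> changes
  Option D: v=53, gcd(6,53)=1 -> changes
  Option E: v=55, gcd(6,55)=1 -> changes

Answer: B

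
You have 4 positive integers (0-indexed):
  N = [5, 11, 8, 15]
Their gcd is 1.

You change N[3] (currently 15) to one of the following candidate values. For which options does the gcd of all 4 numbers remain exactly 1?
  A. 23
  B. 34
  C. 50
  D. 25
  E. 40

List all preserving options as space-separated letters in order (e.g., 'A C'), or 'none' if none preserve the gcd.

Old gcd = 1; gcd of others (without N[3]) = 1
New gcd for candidate v: gcd(1, v). Preserves old gcd iff gcd(1, v) = 1.
  Option A: v=23, gcd(1,23)=1 -> preserves
  Option B: v=34, gcd(1,34)=1 -> preserves
  Option C: v=50, gcd(1,50)=1 -> preserves
  Option D: v=25, gcd(1,25)=1 -> preserves
  Option E: v=40, gcd(1,40)=1 -> preserves

Answer: A B C D E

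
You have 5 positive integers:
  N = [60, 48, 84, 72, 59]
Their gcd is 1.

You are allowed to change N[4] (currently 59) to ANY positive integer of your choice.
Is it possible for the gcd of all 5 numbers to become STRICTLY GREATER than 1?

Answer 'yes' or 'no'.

Answer: yes

Derivation:
Current gcd = 1
gcd of all OTHER numbers (without N[4]=59): gcd([60, 48, 84, 72]) = 12
The new gcd after any change is gcd(12, new_value).
This can be at most 12.
Since 12 > old gcd 1, the gcd CAN increase (e.g., set N[4] = 12).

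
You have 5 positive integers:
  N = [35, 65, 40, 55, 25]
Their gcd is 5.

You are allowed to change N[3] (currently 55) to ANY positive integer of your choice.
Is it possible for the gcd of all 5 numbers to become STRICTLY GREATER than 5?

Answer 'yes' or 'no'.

Current gcd = 5
gcd of all OTHER numbers (without N[3]=55): gcd([35, 65, 40, 25]) = 5
The new gcd after any change is gcd(5, new_value).
This can be at most 5.
Since 5 = old gcd 5, the gcd can only stay the same or decrease.

Answer: no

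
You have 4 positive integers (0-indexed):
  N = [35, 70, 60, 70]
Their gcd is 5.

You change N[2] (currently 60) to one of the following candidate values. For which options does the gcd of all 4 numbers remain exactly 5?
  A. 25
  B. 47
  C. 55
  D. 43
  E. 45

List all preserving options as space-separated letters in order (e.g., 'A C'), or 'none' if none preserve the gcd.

Old gcd = 5; gcd of others (without N[2]) = 35
New gcd for candidate v: gcd(35, v). Preserves old gcd iff gcd(35, v) = 5.
  Option A: v=25, gcd(35,25)=5 -> preserves
  Option B: v=47, gcd(35,47)=1 -> changes
  Option C: v=55, gcd(35,55)=5 -> preserves
  Option D: v=43, gcd(35,43)=1 -> changes
  Option E: v=45, gcd(35,45)=5 -> preserves

Answer: A C E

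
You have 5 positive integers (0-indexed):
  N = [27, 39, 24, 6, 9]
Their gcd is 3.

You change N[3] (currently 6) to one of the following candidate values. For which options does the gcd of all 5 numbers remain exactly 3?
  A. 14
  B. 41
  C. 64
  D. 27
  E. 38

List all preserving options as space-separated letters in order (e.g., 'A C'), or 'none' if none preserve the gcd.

Old gcd = 3; gcd of others (without N[3]) = 3
New gcd for candidate v: gcd(3, v). Preserves old gcd iff gcd(3, v) = 3.
  Option A: v=14, gcd(3,14)=1 -> changes
  Option B: v=41, gcd(3,41)=1 -> changes
  Option C: v=64, gcd(3,64)=1 -> changes
  Option D: v=27, gcd(3,27)=3 -> preserves
  Option E: v=38, gcd(3,38)=1 -> changes

Answer: D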